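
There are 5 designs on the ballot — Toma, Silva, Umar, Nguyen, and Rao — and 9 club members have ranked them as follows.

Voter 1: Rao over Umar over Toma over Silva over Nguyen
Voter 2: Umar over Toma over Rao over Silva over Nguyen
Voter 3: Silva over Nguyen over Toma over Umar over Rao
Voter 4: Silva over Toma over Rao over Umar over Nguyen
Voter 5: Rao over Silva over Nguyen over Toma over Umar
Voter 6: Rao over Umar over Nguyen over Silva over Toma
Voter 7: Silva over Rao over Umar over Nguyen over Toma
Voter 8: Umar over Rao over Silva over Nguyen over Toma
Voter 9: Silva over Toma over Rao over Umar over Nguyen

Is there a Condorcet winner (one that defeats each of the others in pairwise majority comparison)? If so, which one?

Rao

Head-to-head results (9 voters total):
Toma vs Silva: Silva wins 7–2.
Toma vs Umar: Umar wins 5–4.
Toma vs Nguyen: Nguyen wins 5–4.
Toma vs Rao: Rao wins 5–4.
Silva vs Umar: Silva wins 5–4.
Silva vs Nguyen: Silva wins 8–1.
Silva vs Rao: Rao wins 5–4.
Umar vs Nguyen: Umar wins 7–2.
Umar vs Rao: Rao wins 6–3.
Nguyen vs Rao: Rao wins 8–1.
Rao beats each rival — Toma (5–4), Silva (5–4), Umar (6–3), Nguyen (8–1) — so Rao is the Condorcet winner.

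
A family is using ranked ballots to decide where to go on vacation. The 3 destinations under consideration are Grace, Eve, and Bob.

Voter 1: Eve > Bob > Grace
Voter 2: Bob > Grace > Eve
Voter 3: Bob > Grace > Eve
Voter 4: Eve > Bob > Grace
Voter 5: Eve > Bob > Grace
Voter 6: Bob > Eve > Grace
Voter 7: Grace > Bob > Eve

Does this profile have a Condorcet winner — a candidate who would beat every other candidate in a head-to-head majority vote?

Yes

Head-to-head results (7 voters total):
Grace vs Eve: Eve wins 4–3.
Grace vs Bob: Bob wins 6–1.
Eve vs Bob: Bob wins 4–3.
Bob beats each rival — Grace (6–1), Eve (4–3) — so Bob is the Condorcet winner.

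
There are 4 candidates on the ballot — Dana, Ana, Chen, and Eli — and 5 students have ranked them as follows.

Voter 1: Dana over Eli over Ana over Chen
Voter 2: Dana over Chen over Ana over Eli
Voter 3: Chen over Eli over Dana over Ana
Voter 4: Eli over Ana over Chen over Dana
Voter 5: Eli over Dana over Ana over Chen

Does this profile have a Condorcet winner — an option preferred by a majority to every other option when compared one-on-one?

Yes

Head-to-head results (5 voters total):
Dana vs Ana: Dana wins 4–1.
Dana vs Chen: Dana wins 3–2.
Dana vs Eli: Eli wins 3–2.
Ana vs Chen: Ana wins 3–2.
Ana vs Eli: Eli wins 4–1.
Chen vs Eli: Eli wins 3–2.
Eli beats each rival — Dana (3–2), Ana (4–1), Chen (3–2) — so Eli is the Condorcet winner.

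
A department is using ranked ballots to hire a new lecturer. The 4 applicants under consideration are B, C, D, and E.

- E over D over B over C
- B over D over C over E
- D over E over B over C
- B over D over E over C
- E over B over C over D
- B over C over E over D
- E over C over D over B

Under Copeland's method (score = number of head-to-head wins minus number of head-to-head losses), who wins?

Pairwise results:
  B vs C: B wins 6–1.
  B vs D: B wins 4–3.
  B vs E: E wins 4–3.
  C vs D: D wins 4–3.
  C vs E: E wins 5–2.
  D vs E: E wins 4–3.
Copeland scores (wins − losses):
  B: 2 − 1 = 1
  C: 0 − 3 = -3
  D: 1 − 2 = -1
  E: 3 − 0 = 3
E has the best Copeland score.

E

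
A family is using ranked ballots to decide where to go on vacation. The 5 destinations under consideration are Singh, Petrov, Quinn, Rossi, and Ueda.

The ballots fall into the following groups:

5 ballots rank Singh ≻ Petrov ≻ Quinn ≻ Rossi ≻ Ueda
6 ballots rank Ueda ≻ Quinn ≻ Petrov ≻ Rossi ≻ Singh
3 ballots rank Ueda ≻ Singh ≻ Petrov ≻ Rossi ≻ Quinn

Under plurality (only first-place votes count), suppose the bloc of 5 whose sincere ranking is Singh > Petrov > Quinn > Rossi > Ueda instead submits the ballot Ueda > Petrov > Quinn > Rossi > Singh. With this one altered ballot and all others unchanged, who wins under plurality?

Ueda

First-place totals with the altered ballot: Singh 0, Petrov 0, Quinn 0, Rossi 0, Ueda 14.
The winner is unchanged: still Ueda.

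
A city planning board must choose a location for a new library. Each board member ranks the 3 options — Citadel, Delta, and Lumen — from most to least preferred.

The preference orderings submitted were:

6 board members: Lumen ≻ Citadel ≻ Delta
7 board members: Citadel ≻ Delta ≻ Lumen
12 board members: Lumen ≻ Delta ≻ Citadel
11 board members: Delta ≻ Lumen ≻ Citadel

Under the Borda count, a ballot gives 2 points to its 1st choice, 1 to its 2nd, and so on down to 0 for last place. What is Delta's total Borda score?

41

Borda scores:
  Citadel: 6·1 + 7·2 + 12·0 + 11·0 = 20
  Delta: 6·0 + 7·1 + 12·1 + 11·2 = 41
  Lumen: 6·2 + 7·0 + 12·2 + 11·1 = 47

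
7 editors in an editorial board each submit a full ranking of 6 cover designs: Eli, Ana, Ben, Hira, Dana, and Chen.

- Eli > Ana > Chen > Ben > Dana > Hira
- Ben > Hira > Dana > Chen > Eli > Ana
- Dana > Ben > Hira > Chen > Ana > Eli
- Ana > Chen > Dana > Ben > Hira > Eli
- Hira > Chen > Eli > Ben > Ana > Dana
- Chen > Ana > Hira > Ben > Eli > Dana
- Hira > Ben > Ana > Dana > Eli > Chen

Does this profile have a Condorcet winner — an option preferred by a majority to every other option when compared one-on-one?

No

Head-to-head results (7 voters total):
Eli vs Ana: Ana wins 4–3.
Eli vs Ben: Ben wins 5–2.
Eli vs Hira: Hira wins 6–1.
Eli vs Dana: Dana wins 4–3.
Eli vs Chen: Chen wins 5–2.
Ana vs Ben: Ben wins 4–3.
Ana vs Hira: Hira wins 4–3.
Ana vs Dana: Ana wins 5–2.
Ana vs Chen: Chen wins 4–3.
Ben vs Hira: Ben wins 4–3.
Ben vs Dana: Ben wins 5–2.
Ben vs Chen: Chen wins 4–3.
Hira vs Dana: Hira wins 4–3.
Hira vs Chen: Hira wins 4–3.
Dana vs Chen: Chen wins 4–3.
No candidate beats all others: Ben beats Hira beats Chen beats Ben, a majority cycle.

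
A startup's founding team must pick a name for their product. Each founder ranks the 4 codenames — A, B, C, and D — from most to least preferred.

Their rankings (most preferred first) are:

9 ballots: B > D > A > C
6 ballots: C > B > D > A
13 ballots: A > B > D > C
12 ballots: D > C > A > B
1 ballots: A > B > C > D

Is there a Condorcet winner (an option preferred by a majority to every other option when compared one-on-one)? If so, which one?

No Condorcet winner

Head-to-head results (41 voters total):
A vs B: A wins 26–15.
A vs C: A wins 23–18.
A vs D: D wins 27–14.
B vs C: B wins 23–18.
B vs D: B wins 29–12.
C vs D: D wins 34–7.
No candidate beats all others: A beats B beats D beats A, a majority cycle.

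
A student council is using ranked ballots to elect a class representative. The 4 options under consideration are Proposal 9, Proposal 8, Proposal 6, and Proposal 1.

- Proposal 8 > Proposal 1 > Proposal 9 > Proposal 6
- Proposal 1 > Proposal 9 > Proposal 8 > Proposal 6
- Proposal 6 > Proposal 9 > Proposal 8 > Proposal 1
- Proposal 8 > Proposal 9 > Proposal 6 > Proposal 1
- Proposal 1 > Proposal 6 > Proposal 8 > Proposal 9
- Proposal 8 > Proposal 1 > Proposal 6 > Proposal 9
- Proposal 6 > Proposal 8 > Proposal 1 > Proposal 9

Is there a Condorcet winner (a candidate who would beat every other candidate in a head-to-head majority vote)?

Head-to-head results (7 voters total):
Proposal 9 vs Proposal 8: Proposal 8 wins 5–2.
Proposal 9 vs Proposal 6: Proposal 6 wins 4–3.
Proposal 9 vs Proposal 1: Proposal 1 wins 5–2.
Proposal 8 vs Proposal 6: Proposal 8 wins 4–3.
Proposal 8 vs Proposal 1: Proposal 8 wins 5–2.
Proposal 6 vs Proposal 1: Proposal 1 wins 4–3.
Proposal 8 beats each rival — Proposal 9 (5–2), Proposal 6 (4–3), Proposal 1 (5–2) — so Proposal 8 is the Condorcet winner.

Yes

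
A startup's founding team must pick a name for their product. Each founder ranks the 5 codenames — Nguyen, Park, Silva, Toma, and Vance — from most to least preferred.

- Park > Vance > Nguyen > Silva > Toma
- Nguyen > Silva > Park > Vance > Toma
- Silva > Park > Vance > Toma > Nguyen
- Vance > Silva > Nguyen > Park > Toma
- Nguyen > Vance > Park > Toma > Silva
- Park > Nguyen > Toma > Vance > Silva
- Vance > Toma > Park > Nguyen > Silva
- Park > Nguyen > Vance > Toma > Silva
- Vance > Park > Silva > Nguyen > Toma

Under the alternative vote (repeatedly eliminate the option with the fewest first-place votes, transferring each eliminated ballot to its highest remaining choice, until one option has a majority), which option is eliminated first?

Round 1: Park 3, Vance 3, Nguyen 2, Silva 1, Toma 0. Toma has the fewest and is eliminated.
Round 2: Park 3, Vance 3, Nguyen 2, Silva 1. Silva has the fewest and is eliminated.
Round 3: Park 4, Vance 3, Nguyen 2. Nguyen has the fewest and is eliminated.
Round 4: Park 5, Vance 4. Park has a majority.

Toma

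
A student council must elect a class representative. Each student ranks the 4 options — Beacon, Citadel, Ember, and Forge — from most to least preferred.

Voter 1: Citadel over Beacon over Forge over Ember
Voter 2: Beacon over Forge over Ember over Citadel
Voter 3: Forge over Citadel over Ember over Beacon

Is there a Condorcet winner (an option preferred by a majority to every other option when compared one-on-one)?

No

Head-to-head results (3 voters total):
Beacon vs Citadel: Citadel wins 2–1.
Beacon vs Ember: Beacon wins 2–1.
Beacon vs Forge: Beacon wins 2–1.
Citadel vs Ember: Citadel wins 2–1.
Citadel vs Forge: Forge wins 2–1.
Ember vs Forge: Forge wins 3–0.
No candidate beats all others: Beacon beats Forge beats Citadel beats Beacon, a majority cycle.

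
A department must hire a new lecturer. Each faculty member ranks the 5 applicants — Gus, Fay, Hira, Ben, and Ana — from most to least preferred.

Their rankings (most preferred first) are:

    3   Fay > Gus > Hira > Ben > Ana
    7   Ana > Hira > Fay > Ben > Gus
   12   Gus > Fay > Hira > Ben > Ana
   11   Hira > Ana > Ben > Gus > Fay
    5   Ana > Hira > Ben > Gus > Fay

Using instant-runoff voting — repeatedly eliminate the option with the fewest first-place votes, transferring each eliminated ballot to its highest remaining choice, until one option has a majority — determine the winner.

Round 1: Gus 12, Ana 12, Hira 11, Fay 3, Ben 0. Ben has the fewest and is eliminated.
Round 2: Gus 12, Ana 12, Hira 11, Fay 3. Fay has the fewest and is eliminated.
Round 3: Gus 15, Ana 12, Hira 11. Hira has the fewest and is eliminated.
Round 4: Ana 23, Gus 15. Ana has a majority.

Ana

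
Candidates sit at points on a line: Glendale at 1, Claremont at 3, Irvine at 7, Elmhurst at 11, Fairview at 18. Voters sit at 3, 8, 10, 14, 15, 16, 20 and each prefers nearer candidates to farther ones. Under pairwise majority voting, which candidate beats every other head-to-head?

Elmhurst

With single-peaked preferences on a line, the Condorcet winner is the candidate closest to the median voter.
The median voter (position 14) is closest to Elmhurst at 11.
Check: Elmhurst vs Glendale — voters closer to Elmhurst: 6 of 7.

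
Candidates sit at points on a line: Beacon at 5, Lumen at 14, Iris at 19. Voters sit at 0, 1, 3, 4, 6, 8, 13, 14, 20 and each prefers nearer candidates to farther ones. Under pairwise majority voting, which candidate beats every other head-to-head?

Beacon

With single-peaked preferences on a line, the Condorcet winner is the candidate closest to the median voter.
The median voter (position 6) is closest to Beacon at 5.
Check: Beacon vs Iris — voters closer to Beacon: 6 of 9.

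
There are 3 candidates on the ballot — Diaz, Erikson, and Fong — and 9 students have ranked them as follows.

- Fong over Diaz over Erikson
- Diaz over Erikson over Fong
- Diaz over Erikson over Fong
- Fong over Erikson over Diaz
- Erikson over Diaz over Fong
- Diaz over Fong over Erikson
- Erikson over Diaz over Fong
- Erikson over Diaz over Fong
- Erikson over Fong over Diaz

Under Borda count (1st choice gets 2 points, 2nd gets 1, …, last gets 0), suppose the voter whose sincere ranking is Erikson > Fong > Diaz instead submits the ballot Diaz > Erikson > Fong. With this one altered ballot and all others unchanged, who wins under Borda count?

Borda totals with the altered ballot: Diaz 12, Erikson 10, Fong 5.
The switch changes the winner from Erikson to Diaz.

Diaz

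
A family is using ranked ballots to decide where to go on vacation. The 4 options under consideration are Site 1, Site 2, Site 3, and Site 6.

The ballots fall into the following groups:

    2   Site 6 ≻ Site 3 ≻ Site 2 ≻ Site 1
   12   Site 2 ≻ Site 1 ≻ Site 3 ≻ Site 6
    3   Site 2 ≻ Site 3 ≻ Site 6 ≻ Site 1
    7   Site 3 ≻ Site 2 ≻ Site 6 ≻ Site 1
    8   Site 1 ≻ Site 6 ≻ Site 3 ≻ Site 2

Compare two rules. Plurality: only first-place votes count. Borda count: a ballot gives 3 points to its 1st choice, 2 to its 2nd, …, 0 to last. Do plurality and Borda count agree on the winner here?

Yes

Plurality first-place counts: Site 1 8, Site 2 15, Site 3 7, Site 6 2 → Site 2.
Borda totals: Site 1 48, Site 2 61, Site 3 51, Site 6 32 → Site 2.
The two rules agree on Site 2.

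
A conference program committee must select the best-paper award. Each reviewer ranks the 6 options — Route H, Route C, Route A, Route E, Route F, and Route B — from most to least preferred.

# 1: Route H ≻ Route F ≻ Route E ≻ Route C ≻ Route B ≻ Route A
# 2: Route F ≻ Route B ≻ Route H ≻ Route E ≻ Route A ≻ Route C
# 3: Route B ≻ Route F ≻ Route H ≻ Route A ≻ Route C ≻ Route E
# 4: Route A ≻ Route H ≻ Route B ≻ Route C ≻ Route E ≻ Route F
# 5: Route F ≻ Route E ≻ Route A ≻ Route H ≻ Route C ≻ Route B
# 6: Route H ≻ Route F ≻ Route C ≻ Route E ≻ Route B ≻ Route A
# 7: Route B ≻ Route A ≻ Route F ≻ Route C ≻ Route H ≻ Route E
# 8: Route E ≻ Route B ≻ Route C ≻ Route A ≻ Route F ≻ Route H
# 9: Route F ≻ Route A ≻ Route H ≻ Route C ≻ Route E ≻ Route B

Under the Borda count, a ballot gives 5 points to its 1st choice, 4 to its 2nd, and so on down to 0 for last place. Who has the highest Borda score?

Borda scores:
  Route H: 5 + 3 + 3 + 4 + 2 + 5 + 1 + 0 + 3 = 26
  Route C: 2 + 0 + 1 + 2 + 1 + 3 + 2 + 3 + 2 = 16
  Route A: 0 + 1 + 2 + 5 + 3 + 0 + 4 + 2 + 4 = 21
  Route E: 3 + 2 + 0 + 1 + 4 + 2 + 0 + 5 + 1 = 18
  Route F: 4 + 5 + 4 + 0 + 5 + 4 + 3 + 1 + 5 = 31
  Route B: 1 + 4 + 5 + 3 + 0 + 1 + 5 + 4 + 0 = 23
Route F has the highest total.

Route F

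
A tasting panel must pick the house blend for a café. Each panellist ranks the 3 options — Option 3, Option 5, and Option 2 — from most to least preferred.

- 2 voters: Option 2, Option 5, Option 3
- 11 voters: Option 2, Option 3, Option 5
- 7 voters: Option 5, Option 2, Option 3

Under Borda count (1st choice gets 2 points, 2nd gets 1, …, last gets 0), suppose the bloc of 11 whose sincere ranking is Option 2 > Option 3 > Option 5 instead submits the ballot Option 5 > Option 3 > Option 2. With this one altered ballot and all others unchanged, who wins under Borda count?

Option 5

Borda totals with the altered ballot: Option 3 11, Option 5 38, Option 2 11.
The switch changes the winner from Option 2 to Option 5.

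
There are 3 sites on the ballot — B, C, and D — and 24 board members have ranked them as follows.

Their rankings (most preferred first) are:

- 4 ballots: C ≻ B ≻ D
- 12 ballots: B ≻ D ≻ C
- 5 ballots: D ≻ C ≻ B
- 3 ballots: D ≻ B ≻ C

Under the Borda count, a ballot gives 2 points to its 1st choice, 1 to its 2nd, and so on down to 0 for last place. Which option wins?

Borda scores:
  B: 4·1 + 12·2 + 5·0 + 3·1 = 31
  C: 4·2 + 12·0 + 5·1 + 3·0 = 13
  D: 4·0 + 12·1 + 5·2 + 3·2 = 28
B has the highest total.

B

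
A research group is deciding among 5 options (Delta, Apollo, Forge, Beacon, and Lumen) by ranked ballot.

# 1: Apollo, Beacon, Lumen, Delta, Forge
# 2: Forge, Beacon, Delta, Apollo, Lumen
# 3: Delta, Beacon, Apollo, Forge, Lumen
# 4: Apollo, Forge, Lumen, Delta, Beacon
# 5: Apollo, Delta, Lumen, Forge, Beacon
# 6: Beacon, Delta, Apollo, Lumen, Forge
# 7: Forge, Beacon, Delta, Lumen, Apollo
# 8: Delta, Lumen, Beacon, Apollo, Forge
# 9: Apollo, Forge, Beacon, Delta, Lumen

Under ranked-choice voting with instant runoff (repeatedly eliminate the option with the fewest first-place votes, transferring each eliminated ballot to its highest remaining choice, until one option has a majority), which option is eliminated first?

Round 1: Apollo 4, Delta 2, Forge 2, Beacon 1, Lumen 0. Lumen has the fewest and is eliminated.
Round 2: Apollo 4, Delta 2, Forge 2, Beacon 1. Beacon has the fewest and is eliminated.
Round 3: Apollo 4, Delta 3, Forge 2. Forge has the fewest and is eliminated.
Round 4: Delta 5, Apollo 4. Delta has a majority.

Lumen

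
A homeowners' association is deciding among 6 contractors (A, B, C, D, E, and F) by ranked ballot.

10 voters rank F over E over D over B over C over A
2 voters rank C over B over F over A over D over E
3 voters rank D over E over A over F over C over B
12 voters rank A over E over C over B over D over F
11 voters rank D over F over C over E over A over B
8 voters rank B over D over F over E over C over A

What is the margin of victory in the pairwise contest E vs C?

20

Ballots ranking E above C: 10+3+12+8 = 33.
Ballots ranking C above E: 2+11 = 13.
E wins 33–13, a margin of 20.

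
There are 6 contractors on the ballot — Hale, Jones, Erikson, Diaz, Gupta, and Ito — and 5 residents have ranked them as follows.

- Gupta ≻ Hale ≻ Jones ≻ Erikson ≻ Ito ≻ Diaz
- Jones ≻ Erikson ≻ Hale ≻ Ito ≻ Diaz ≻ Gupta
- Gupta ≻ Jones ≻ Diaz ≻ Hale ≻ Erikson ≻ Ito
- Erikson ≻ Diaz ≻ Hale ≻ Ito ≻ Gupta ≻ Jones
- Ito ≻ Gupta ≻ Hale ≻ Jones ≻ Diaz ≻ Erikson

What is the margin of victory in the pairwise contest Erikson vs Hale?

Ballots ranking Erikson above Hale: 2.
Ballots ranking Hale above Erikson: 3.
Hale wins 3–2, a margin of 1.

1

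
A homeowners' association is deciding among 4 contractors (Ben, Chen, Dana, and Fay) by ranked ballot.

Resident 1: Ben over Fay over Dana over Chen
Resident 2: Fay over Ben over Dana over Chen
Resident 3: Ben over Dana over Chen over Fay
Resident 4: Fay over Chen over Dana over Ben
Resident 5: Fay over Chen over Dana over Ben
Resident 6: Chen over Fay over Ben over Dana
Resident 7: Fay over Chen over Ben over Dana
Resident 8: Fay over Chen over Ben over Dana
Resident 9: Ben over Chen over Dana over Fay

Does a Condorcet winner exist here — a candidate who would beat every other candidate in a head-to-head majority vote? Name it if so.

Fay

Head-to-head results (9 voters total):
Ben vs Chen: Chen wins 5–4.
Ben vs Dana: Ben wins 7–2.
Ben vs Fay: Fay wins 6–3.
Chen vs Dana: Chen wins 6–3.
Chen vs Fay: Fay wins 6–3.
Dana vs Fay: Fay wins 7–2.
Fay beats each rival — Ben (6–3), Chen (6–3), Dana (7–2) — so Fay is the Condorcet winner.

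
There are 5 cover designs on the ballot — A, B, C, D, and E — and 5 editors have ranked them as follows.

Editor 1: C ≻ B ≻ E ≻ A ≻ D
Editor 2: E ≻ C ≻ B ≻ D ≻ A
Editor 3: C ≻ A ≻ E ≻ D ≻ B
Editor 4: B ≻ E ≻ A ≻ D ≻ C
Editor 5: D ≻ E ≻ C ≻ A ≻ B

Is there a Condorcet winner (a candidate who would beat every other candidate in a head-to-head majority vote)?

Head-to-head results (5 voters total):
A vs B: B wins 3–2.
A vs C: C wins 4–1.
A vs D: A wins 3–2.
A vs E: E wins 4–1.
B vs C: C wins 4–1.
B vs D: B wins 3–2.
B vs E: E wins 3–2.
C vs D: C wins 3–2.
C vs E: E wins 3–2.
D vs E: E wins 4–1.
E beats each rival — A (4–1), B (3–2), C (3–2), D (4–1) — so E is the Condorcet winner.

Yes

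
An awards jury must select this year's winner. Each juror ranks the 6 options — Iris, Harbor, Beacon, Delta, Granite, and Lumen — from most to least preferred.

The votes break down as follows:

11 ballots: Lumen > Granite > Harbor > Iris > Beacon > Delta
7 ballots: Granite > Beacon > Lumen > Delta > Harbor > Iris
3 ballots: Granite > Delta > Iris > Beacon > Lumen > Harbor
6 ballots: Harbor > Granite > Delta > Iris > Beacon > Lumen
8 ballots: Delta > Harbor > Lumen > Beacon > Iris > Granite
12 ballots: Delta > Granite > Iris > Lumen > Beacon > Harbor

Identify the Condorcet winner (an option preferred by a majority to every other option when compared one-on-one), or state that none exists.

Granite

Head-to-head results (47 voters total):
Iris vs Harbor: Harbor wins 32–15.
Iris vs Beacon: Iris wins 32–15.
Iris vs Delta: Delta wins 36–11.
Iris vs Granite: Granite wins 39–8.
Iris vs Lumen: Lumen wins 26–21.
Harbor vs Beacon: Harbor wins 25–22.
Harbor vs Delta: Delta wins 30–17.
Harbor vs Granite: Granite wins 33–14.
Harbor vs Lumen: Lumen wins 33–14.
Beacon vs Delta: Delta wins 29–18.
Beacon vs Granite: Granite wins 39–8.
Beacon vs Lumen: Lumen wins 31–16.
Delta vs Granite: Granite wins 27–20.
Delta vs Lumen: Delta wins 29–18.
Granite vs Lumen: Granite wins 28–19.
Granite beats each rival — Iris (39–8), Harbor (33–14), Beacon (39–8), Delta (27–20), Lumen (28–19) — so Granite is the Condorcet winner.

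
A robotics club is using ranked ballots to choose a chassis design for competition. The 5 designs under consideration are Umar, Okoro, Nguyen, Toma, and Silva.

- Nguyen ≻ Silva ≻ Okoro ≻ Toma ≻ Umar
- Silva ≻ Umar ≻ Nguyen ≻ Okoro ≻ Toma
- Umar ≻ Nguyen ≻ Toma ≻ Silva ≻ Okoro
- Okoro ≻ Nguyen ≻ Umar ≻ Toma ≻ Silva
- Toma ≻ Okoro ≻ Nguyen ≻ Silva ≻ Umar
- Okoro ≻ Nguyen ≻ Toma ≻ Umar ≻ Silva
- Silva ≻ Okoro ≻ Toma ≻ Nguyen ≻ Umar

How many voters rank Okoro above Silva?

Ballots ranking Okoro above Silva: 3.
Ballots ranking Silva above Okoro: 4.
So 3 of 7 voters prefer Okoro to Silva.

3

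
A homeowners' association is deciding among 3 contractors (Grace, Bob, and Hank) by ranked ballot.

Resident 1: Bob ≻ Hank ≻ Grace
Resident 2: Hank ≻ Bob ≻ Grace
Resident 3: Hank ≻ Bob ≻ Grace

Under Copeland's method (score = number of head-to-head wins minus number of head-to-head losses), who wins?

Hank

Pairwise results:
  Grace vs Bob: Bob wins 3–0.
  Grace vs Hank: Hank wins 3–0.
  Bob vs Hank: Hank wins 2–1.
Copeland scores (wins − losses):
  Grace: 0 − 2 = -2
  Bob: 1 − 1 = 0
  Hank: 2 − 0 = 2
Hank has the best Copeland score.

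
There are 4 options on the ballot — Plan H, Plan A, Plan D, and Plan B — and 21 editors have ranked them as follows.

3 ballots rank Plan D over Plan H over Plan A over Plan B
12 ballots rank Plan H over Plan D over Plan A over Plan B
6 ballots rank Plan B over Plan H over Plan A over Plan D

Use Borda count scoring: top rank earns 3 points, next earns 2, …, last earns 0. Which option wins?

Borda scores:
  Plan H: 3·2 + 12·3 + 6·2 = 54
  Plan A: 3·1 + 12·1 + 6·1 = 21
  Plan D: 3·3 + 12·2 + 6·0 = 33
  Plan B: 3·0 + 12·0 + 6·3 = 18
Plan H has the highest total.

Plan H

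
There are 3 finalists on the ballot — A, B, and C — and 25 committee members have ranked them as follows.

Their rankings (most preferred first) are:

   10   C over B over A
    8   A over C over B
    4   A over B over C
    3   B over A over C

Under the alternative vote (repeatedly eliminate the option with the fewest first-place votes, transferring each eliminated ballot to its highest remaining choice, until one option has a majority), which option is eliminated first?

Round 1: A 12, C 10, B 3. B has the fewest and is eliminated.
Round 2: A 15, C 10. A has a majority.

B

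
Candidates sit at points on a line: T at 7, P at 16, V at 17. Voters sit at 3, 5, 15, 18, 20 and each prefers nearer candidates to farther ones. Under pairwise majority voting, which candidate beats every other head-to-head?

With single-peaked preferences on a line, the Condorcet winner is the candidate closest to the median voter.
The median voter (position 15) is closest to P at 16.
Check: P vs V — voters closer to P: 3 of 5.

P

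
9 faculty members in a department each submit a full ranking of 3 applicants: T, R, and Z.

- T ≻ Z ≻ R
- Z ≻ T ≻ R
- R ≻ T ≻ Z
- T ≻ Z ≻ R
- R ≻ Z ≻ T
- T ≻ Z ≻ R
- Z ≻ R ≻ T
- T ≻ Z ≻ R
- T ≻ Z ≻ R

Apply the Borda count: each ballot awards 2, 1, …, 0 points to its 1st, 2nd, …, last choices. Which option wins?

Borda scores:
  T: 2 + 1 + 1 + 2 + 0 + 2 + 0 + 2 + 2 = 12
  R: 0 + 0 + 2 + 0 + 2 + 0 + 1 + 0 + 0 = 5
  Z: 1 + 2 + 0 + 1 + 1 + 1 + 2 + 1 + 1 = 10
T has the highest total.

T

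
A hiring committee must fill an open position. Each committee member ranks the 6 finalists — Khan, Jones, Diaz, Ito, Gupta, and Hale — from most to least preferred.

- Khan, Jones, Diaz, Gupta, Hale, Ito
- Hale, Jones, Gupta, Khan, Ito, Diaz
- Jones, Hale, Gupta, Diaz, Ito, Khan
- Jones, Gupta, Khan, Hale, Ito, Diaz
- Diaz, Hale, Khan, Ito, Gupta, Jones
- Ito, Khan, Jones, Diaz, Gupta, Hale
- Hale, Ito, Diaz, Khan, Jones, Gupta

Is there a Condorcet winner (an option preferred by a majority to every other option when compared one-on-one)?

Head-to-head results (7 voters total):
Khan vs Jones: Khan wins 4–3.
Khan vs Diaz: Khan wins 4–3.
Khan vs Ito: Khan wins 4–3.
Khan vs Gupta: Khan wins 4–3.
Khan vs Hale: Hale wins 4–3.
Jones vs Diaz: Jones wins 5–2.
Jones vs Ito: Jones wins 4–3.
Jones vs Gupta: Jones wins 6–1.
Jones vs Hale: Jones wins 4–3.
Diaz vs Ito: Ito wins 4–3.
Diaz vs Gupta: Diaz wins 4–3.
Diaz vs Hale: Hale wins 4–3.
Ito vs Gupta: Gupta wins 4–3.
Ito vs Hale: Hale wins 6–1.
Gupta vs Hale: Hale wins 4–3.
No candidate beats all others: Khan beats Jones beats Hale beats Khan, a majority cycle.

No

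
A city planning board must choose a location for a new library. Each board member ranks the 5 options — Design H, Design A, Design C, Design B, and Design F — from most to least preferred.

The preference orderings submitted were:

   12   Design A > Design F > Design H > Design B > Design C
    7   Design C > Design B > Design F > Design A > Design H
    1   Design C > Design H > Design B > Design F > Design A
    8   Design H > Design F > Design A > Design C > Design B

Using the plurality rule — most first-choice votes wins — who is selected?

Design A

First-place vote totals:
  Design H: 8
  Design A: 12
  Design C: 8
  Design B: 0
  Design F: 0
Design A has the most first-place votes.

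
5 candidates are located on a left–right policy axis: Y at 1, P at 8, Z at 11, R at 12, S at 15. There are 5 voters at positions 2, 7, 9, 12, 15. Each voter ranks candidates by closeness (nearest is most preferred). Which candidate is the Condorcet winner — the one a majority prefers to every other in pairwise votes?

P

With single-peaked preferences on a line, the Condorcet winner is the candidate closest to the median voter.
The median voter (position 9) is closest to P at 8.
Check: P vs Z — voters closer to P: 3 of 5.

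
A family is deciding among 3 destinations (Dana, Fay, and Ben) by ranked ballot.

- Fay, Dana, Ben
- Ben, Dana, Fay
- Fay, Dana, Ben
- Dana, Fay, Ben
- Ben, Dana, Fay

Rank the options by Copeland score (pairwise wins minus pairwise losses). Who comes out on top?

Pairwise results:
  Dana vs Fay: Dana wins 3–2.
  Dana vs Ben: Dana wins 3–2.
  Fay vs Ben: Fay wins 3–2.
Copeland scores (wins − losses):
  Dana: 2 − 0 = 2
  Fay: 1 − 1 = 0
  Ben: 0 − 2 = -2
Dana has the best Copeland score.

Dana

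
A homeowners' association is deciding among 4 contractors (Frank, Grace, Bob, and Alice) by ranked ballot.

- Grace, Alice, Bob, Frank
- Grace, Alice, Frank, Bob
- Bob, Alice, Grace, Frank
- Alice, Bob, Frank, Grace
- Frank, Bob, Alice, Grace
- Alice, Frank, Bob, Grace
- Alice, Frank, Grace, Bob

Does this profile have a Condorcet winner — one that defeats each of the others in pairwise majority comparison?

Head-to-head results (7 voters total):
Frank vs Grace: Frank wins 4–3.
Frank vs Bob: Frank wins 4–3.
Frank vs Alice: Alice wins 6–1.
Grace vs Bob: Bob wins 4–3.
Grace vs Alice: Alice wins 5–2.
Bob vs Alice: Alice wins 5–2.
Alice beats each rival — Frank (6–1), Grace (5–2), Bob (5–2) — so Alice is the Condorcet winner.

Yes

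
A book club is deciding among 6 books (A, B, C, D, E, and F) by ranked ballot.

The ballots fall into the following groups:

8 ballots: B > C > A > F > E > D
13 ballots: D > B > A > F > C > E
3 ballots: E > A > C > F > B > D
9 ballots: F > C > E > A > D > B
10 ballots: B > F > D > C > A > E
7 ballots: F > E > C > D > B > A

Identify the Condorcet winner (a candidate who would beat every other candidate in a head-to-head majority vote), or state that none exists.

No Condorcet winner

Head-to-head results (50 voters total):
A vs B: B wins 38–12.
A vs C: C wins 34–16.
A vs D: D wins 30–20.
A vs E: A wins 31–19.
A vs F: F wins 26–24.
B vs C: B wins 31–19.
B vs D: D wins 29–21.
B vs E: B wins 31–19.
B vs F: B wins 31–19.
C vs D: C wins 27–23.
C vs E: C wins 40–10.
C vs F: F wins 39–11.
D vs E: E wins 27–23.
D vs F: F wins 37–13.
E vs F: F wins 47–3.
No candidate beats all others: A beats E beats D beats A, a majority cycle.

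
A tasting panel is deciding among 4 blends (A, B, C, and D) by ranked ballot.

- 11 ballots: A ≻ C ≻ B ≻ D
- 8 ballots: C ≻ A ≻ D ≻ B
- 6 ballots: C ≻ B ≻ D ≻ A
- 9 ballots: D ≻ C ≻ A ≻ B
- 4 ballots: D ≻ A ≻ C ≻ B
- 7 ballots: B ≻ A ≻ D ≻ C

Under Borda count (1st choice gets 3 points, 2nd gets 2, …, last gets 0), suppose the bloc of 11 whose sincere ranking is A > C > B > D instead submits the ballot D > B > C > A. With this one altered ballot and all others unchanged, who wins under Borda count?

Borda totals with the altered ballot: A 47, B 55, C 75, D 93.
The switch changes the winner from C to D.

D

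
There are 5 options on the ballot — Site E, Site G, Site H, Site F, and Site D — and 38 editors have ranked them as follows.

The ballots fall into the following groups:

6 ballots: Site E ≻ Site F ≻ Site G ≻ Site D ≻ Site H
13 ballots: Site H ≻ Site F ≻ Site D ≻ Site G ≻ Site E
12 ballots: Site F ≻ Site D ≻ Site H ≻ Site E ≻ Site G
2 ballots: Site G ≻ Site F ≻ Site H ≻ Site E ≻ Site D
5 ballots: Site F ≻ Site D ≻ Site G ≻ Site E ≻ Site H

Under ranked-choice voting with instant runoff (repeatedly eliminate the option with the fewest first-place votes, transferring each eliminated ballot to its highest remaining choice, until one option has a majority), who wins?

Site F

Round 1: Site F 17, Site H 13, Site E 6, Site G 2, Site D 0. Site D has the fewest and is eliminated.
Round 2: Site F 17, Site H 13, Site E 6, Site G 2. Site G has the fewest and is eliminated.
Round 3: Site F 19, Site H 13, Site E 6. Site E has the fewest and is eliminated.
Round 4: Site F 25, Site H 13. Site F has a majority.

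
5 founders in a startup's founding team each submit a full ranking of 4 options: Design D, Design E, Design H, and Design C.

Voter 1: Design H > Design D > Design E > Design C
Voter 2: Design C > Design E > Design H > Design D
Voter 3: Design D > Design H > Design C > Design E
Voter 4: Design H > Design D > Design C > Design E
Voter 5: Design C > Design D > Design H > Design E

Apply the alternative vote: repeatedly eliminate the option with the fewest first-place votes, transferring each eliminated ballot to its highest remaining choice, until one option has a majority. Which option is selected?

Design H

Round 1: Design H 2, Design C 2, Design D 1, Design E 0. Design E has the fewest and is eliminated.
Round 2: Design H 2, Design C 2, Design D 1. Design D has the fewest and is eliminated.
Round 3: Design H 3, Design C 2. Design H has a majority.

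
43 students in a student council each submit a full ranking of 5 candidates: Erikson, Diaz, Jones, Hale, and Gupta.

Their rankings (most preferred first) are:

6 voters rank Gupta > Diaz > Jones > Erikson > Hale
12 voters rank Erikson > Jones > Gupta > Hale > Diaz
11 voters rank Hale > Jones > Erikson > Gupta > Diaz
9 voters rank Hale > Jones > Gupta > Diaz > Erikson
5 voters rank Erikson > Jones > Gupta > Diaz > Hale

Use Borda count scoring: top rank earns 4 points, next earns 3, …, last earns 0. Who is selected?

Jones

Borda scores:
  Erikson: 6·1 + 12·4 + 11·2 + 9·0 + 5·4 = 96
  Diaz: 6·3 + 12·0 + 11·0 + 9·1 + 5·1 = 32
  Jones: 6·2 + 12·3 + 11·3 + 9·3 + 5·3 = 123
  Hale: 6·0 + 12·1 + 11·4 + 9·4 + 5·0 = 92
  Gupta: 6·4 + 12·2 + 11·1 + 9·2 + 5·2 = 87
Jones has the highest total.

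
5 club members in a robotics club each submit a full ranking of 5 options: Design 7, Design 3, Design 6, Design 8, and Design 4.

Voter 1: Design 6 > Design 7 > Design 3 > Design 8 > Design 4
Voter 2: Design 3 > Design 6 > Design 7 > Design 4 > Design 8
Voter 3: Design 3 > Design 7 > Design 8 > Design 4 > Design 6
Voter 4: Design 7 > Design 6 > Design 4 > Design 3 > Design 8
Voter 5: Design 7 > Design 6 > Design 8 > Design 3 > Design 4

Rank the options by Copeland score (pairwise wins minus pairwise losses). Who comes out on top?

Pairwise results:
  Design 7 vs Design 3: Design 7 wins 3–2.
  Design 7 vs Design 6: Design 7 wins 3–2.
  Design 7 vs Design 8: Design 7 wins 5–0.
  Design 7 vs Design 4: Design 7 wins 5–0.
  Design 3 vs Design 6: Design 6 wins 3–2.
  Design 3 vs Design 8: Design 3 wins 4–1.
  Design 3 vs Design 4: Design 3 wins 4–1.
  Design 6 vs Design 8: Design 6 wins 4–1.
  Design 6 vs Design 4: Design 6 wins 4–1.
  Design 8 vs Design 4: Design 8 wins 3–2.
Copeland scores (wins − losses):
  Design 7: 4 − 0 = 4
  Design 3: 2 − 2 = 0
  Design 6: 3 − 1 = 2
  Design 8: 1 − 3 = -2
  Design 4: 0 − 4 = -4
Design 7 has the best Copeland score.

Design 7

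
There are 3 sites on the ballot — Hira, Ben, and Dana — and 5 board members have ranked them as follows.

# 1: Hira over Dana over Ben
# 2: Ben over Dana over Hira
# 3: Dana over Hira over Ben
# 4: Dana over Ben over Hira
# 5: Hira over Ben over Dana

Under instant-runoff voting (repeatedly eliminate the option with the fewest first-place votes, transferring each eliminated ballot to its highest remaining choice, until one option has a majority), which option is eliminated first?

Round 1: Hira 2, Dana 2, Ben 1. Ben has the fewest and is eliminated.
Round 2: Dana 3, Hira 2. Dana has a majority.

Ben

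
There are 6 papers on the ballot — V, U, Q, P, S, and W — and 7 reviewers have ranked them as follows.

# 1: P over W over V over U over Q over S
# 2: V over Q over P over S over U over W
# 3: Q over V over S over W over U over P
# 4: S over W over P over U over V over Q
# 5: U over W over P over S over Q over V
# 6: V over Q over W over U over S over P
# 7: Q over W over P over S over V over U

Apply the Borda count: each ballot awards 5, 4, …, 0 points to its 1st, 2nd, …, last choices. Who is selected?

W

Borda scores:
  V: 3 + 5 + 4 + 1 + 0 + 5 + 1 = 19
  U: 2 + 1 + 1 + 2 + 5 + 2 + 0 = 13
  Q: 1 + 4 + 5 + 0 + 1 + 4 + 5 = 20
  P: 5 + 3 + 0 + 3 + 3 + 0 + 3 = 17
  S: 0 + 2 + 3 + 5 + 2 + 1 + 2 = 15
  W: 4 + 0 + 2 + 4 + 4 + 3 + 4 = 21
W has the highest total.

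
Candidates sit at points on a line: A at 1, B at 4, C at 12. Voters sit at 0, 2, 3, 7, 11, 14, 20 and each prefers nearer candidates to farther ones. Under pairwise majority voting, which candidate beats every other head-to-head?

With single-peaked preferences on a line, the Condorcet winner is the candidate closest to the median voter.
The median voter (position 7) is closest to B at 4.
Check: B vs A — voters closer to B: 5 of 7.

B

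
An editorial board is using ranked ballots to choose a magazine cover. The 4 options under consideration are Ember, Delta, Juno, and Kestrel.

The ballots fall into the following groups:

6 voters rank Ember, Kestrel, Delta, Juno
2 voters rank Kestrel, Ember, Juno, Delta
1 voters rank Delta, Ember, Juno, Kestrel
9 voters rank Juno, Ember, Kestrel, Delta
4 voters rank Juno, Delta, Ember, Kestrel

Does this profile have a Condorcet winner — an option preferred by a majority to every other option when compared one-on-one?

Yes

Head-to-head results (22 voters total):
Ember vs Delta: Ember wins 17–5.
Ember vs Juno: Juno wins 13–9.
Ember vs Kestrel: Ember wins 20–2.
Delta vs Juno: Juno wins 15–7.
Delta vs Kestrel: Kestrel wins 17–5.
Juno vs Kestrel: Juno wins 14–8.
Juno beats each rival — Ember (13–9), Delta (15–7), Kestrel (14–8) — so Juno is the Condorcet winner.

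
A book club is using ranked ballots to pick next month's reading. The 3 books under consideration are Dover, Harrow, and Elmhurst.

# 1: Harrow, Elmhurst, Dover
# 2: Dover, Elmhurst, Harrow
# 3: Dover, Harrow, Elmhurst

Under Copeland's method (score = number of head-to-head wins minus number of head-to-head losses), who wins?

Pairwise results:
  Dover vs Harrow: Dover wins 2–1.
  Dover vs Elmhurst: Dover wins 2–1.
  Harrow vs Elmhurst: Harrow wins 2–1.
Copeland scores (wins − losses):
  Dover: 2 − 0 = 2
  Harrow: 1 − 1 = 0
  Elmhurst: 0 − 2 = -2
Dover has the best Copeland score.

Dover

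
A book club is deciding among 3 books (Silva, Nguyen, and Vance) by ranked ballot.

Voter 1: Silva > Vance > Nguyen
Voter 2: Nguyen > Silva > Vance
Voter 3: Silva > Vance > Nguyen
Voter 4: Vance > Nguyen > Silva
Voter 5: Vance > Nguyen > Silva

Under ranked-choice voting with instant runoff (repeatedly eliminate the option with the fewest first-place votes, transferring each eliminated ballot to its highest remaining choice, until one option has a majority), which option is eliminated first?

Round 1: Silva 2, Vance 2, Nguyen 1. Nguyen has the fewest and is eliminated.
Round 2: Silva 3, Vance 2. Silva has a majority.

Nguyen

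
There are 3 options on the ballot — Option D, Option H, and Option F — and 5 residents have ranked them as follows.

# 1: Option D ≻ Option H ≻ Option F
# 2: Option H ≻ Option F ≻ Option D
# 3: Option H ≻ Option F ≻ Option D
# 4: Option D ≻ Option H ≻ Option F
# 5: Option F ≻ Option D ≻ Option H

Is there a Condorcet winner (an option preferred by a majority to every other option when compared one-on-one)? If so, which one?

Head-to-head results (5 voters total):
Option D vs Option H: Option D wins 3–2.
Option D vs Option F: Option F wins 3–2.
Option H vs Option F: Option H wins 4–1.
No candidate beats all others: Option D beats Option H beats Option F beats Option D, a majority cycle.

There is no Condorcet winner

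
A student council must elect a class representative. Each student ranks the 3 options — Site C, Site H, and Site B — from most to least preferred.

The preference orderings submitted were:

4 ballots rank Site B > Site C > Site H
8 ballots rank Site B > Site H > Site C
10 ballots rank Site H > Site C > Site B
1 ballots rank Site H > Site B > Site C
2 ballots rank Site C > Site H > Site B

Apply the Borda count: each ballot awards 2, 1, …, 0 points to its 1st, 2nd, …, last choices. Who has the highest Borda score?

Site H

Borda scores:
  Site C: 4·1 + 8·0 + 10·1 + 0 + 2·2 = 18
  Site H: 4·0 + 8·1 + 10·2 + 2 + 2·1 = 32
  Site B: 4·2 + 8·2 + 10·0 + 1 + 2·0 = 25
Site H has the highest total.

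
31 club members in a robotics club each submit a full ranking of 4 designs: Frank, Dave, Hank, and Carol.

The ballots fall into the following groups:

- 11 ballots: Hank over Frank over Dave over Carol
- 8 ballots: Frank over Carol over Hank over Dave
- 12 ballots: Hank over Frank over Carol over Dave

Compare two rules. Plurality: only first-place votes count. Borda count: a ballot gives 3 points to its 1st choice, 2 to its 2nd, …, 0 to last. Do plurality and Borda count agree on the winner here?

Yes

Plurality first-place counts: Frank 8, Dave 0, Hank 23, Carol 0 → Hank.
Borda totals: Frank 70, Dave 11, Hank 77, Carol 28 → Hank.
The two rules agree on Hank.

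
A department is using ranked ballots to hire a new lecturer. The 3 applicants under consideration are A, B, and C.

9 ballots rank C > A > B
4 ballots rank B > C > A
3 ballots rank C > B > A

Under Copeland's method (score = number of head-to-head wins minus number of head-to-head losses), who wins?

C

Pairwise results:
  A vs B: A wins 9–7.
  A vs C: C wins 16–0.
  B vs C: C wins 12–4.
Copeland scores (wins − losses):
  A: 1 − 1 = 0
  B: 0 − 2 = -2
  C: 2 − 0 = 2
C has the best Copeland score.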